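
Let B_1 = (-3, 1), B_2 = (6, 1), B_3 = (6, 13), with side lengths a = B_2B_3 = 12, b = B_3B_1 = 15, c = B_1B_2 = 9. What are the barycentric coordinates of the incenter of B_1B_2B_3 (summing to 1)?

(1/3, 5/12, 1/4)

The incenter has barycentric coordinates proportional to the opposite side lengths: (12 : 15 : 9).
Normalizing by 12+15+9 = 36 gives (1/3, 5/12, 1/4).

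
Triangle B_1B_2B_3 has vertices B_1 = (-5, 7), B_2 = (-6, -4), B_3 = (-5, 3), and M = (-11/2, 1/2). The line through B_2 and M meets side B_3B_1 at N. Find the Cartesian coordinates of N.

Barycentric coordinates of M with respect to B_1B_2B_3: (1/4, 1/2, 1/4).
On side B_3B_1 the B_2-coordinate is zero; dropping M's B_2-weight 1/2 and renormalizing the remaining 1/4 : 1/4 gives weights 1/2, 1/2 on B_3, B_1.
N = (1/2)·(-5, 3) + (1/2)·(-5, 7) = (-5, 5).

(-5, 5)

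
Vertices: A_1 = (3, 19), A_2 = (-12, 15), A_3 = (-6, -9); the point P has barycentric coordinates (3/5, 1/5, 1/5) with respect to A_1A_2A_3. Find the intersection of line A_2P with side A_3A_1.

(3/4, 12)

Line A_2P meets A_3A_1 where the A_2-coordinate vanishes; zeroing P's A_2-weight and renormalizing leaves A_3, A_1-weights 1/5 : 3/5 → (1/4, 3/4).
So Q = (1/4)·A_3 + (3/4)·A_1 = (3/4, 12).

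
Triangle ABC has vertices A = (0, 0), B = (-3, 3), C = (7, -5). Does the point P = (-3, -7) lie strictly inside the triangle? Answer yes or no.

no

Barycentric coordinates of P: (50/3, -32/3, -5).
The three coordinates are positive, negative, negative; a point is interior exactly when all three are positive.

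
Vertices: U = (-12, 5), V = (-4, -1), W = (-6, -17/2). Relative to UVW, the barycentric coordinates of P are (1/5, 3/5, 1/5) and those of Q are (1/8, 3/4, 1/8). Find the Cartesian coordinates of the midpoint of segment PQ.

Barycentric coordinates of the midpoint are the average: (13/80, 27/40, 13/80).
Converting: (13/80)·U + (27/40)·V + (13/80)·W = (-45/8, -199/160).

(-45/8, -199/160)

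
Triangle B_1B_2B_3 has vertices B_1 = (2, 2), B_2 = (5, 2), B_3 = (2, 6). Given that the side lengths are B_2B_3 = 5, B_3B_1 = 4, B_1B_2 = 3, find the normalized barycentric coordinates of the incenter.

(5/12, 1/3, 1/4)

The incenter has barycentric coordinates proportional to the opposite side lengths: (5 : 4 : 3).
Normalizing by 5+4+3 = 12 gives (5/12, 1/3, 1/4).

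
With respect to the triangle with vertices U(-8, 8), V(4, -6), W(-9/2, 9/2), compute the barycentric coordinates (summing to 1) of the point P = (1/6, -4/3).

(1/12, 7/12, 1/3)

Signed area of the reference triangle: [UVW] = ½·((-8)·(-6−(9/2)) + 4·(9/2−8) + (-9/2)·(8−(-6))) = ½·(84 − 14 − 63) = 7/2.
[PVW] = ½·((1/6)·(-6−(9/2)) + 4·(9/2−(-4/3)) + (-9/2)·(-4/3−(-6))) = ½·(-7/4 + 70/3 − 21) = 7/24, so the U-coordinate is (7/24)/(7/2) = 1/12.
[UPW] = ½·((-8)·(-4/3−(9/2)) + (1/6)·(9/2−8) + (-9/2)·(8−(-4/3))) = ½·(140/3 − 7/12 − 42) = 49/24, so the V-coordinate is 7/12.
[UVP] = ½·((-8)·(-6−(-4/3)) + 4·(-4/3−8) + (1/6)·(8−(-6))) = ½·(112/3 − 112/3 + 7/3) = 7/6, so the W-coordinate is 1/3.
Check: 1/12 + 7/12 + 1/3 = 1.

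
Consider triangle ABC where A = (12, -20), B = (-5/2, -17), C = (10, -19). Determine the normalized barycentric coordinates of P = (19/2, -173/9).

(4/9, 1/9, 4/9)

Signed area of the reference triangle: [ABC] = ½·(12·(-17−(-19)) + (-5/2)·(-19−(-20)) + 10·(-20−(-17))) = ½·(24 − 5/2 − 30) = -17/4.
[PBC] = ½·((19/2)·(-17−(-19)) + (-5/2)·(-19−(-173/9)) + 10·(-173/9−(-17))) = ½·(19 − 5/9 − 200/9) = -17/9, so the A-coordinate is (-17/9)/(-17/4) = 4/9.
[APC] = ½·(12·(-173/9−(-19)) + (19/2)·(-19−(-20)) + 10·(-20−(-173/9))) = ½·(-8/3 + 19/2 − 70/9) = -17/36, so the B-coordinate is 1/9.
[ABP] = ½·(12·(-17−(-173/9)) + (-5/2)·(-173/9−(-20)) + (19/2)·(-20−(-17))) = ½·(80/3 − 35/18 − 57/2) = -17/9, so the C-coordinate is 4/9.
Check: 4/9 + 1/9 + 4/9 = 1.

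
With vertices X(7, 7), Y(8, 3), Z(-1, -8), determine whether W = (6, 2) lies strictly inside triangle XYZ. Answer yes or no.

yes

Barycentric coordinates of W: (13/47, 25/47, 9/47).
The three coordinates are positive, positive, positive; a point is interior exactly when all three are positive.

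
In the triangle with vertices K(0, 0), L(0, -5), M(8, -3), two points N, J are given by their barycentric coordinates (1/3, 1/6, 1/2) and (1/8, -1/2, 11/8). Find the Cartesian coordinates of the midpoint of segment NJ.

(15/2, -95/48)

Barycentric coordinates of the midpoint are the average: (11/48, -1/6, 15/16).
Converting: (11/48)·K + (-1/6)·L + (15/16)·M = (15/2, -95/48).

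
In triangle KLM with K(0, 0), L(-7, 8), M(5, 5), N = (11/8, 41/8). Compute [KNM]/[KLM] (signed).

1/4

[KLM] = ½·(0·(8−5) + (-7)·(5−0) + 5·(0−8)) = ½·(0 − 35 − 40) = -75/2.
[KNM] = ½·(0·(41/8−5) + (11/8)·(5−0) + 5·(0−(41/8))) = ½·(0 + 55/8 − 205/8) = -75/8, so the ratio is (-75/8)/(-75/2) = 1/4.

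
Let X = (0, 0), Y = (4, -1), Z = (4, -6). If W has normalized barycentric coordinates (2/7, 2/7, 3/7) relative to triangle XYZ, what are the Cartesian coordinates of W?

W = (2/7)·X + (2/7)·Y + (3/7)·Z.
x-coordinate: (2/7)·0 + (2/7)·4 + (3/7)·4 = 20/7.
y-coordinate: (2/7)·0 + (2/7)·(-1) + (3/7)·(-6) = -20/7.

(20/7, -20/7)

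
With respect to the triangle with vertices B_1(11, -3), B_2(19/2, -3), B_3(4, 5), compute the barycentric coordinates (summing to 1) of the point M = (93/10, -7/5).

(3/5, 1/5, 1/5)

Signed area of the reference triangle: [B_1B_2B_3] = ½·(11·(-3−5) + (19/2)·(5−(-3)) + 4·(-3−(-3))) = ½·(-88 + 76 + 0) = -6.
[MB_2B_3] = ½·((93/10)·(-3−5) + (19/2)·(5−(-7/5)) + 4·(-7/5−(-3))) = ½·(-372/5 + 304/5 + 32/5) = -18/5, so the B_1-coordinate is (-18/5)/(-6) = 3/5.
[B_1MB_3] = ½·(11·(-7/5−5) + (93/10)·(5−(-3)) + 4·(-3−(-7/5))) = ½·(-352/5 + 372/5 − 32/5) = -6/5, so the B_2-coordinate is 1/5.
[B_1B_2M] = ½·(11·(-3−(-7/5)) + (19/2)·(-7/5−(-3)) + (93/10)·(-3−(-3))) = ½·(-88/5 + 76/5 + 0) = -6/5, so the B_3-coordinate is 1/5.
Check: 3/5 + 1/5 + 1/5 = 1.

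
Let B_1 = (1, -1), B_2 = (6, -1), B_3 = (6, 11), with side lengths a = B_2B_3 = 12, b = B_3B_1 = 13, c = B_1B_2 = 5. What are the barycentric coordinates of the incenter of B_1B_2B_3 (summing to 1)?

(2/5, 13/30, 1/6)

The incenter has barycentric coordinates proportional to the opposite side lengths: (12 : 13 : 5).
Normalizing by 12+13+5 = 30 gives (2/5, 13/30, 1/6).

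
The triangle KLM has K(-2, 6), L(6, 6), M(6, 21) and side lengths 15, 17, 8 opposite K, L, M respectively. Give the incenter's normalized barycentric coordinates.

(3/8, 17/40, 1/5)

The incenter has barycentric coordinates proportional to the opposite side lengths: (15 : 17 : 8).
Normalizing by 15+17+8 = 40 gives (3/8, 17/40, 1/5).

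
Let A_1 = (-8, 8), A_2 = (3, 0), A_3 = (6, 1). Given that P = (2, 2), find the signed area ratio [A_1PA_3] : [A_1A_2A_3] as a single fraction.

[A_1A_2A_3] = ½·((-8)·(0−1) + 3·(1−8) + 6·(8−0)) = ½·(8 − 21 + 48) = 35/2.
[A_1PA_3] = ½·((-8)·(2−1) + 2·(1−8) + 6·(8−2)) = ½·(-8 − 14 + 36) = 7, so the ratio is 7/(35/2) = 2/5.

2/5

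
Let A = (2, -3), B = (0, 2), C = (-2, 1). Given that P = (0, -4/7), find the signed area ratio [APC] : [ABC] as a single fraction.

[ABC] = ½·(2·(2−1) + 0·(1−(-3)) + (-2)·(-3−2)) = ½·(2 + 0 + 10) = 6.
[APC] = ½·(2·(-4/7−1) + 0·(1−(-3)) + (-2)·(-3−(-4/7))) = ½·(-22/7 + 0 + 34/7) = 6/7, so the ratio is (6/7)/6 = 1/7.

1/7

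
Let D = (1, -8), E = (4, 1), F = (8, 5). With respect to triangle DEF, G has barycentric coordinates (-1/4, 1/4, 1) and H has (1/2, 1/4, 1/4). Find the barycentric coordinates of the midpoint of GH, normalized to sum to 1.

(1/8, 1/4, 5/8)

Since both coordinate triples sum to 1, the midpoint's barycentrics are the componentwise average.
(-1/4+1/2)/2 = 1/8; similarly 1/4 and 5/8.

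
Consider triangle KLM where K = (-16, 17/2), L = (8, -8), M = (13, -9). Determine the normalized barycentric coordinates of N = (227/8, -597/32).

(-9/16, 3/16, 11/8)

Signed area of the reference triangle: [KLM] = ½·((-16)·(-8−(-9)) + 8·(-9−(17/2)) + 13·(17/2−(-8))) = ½·(-16 − 140 + 429/2) = 117/4.
[NLM] = ½·((227/8)·(-8−(-9)) + 8·(-9−(-597/32)) + 13·(-597/32−(-8))) = ½·(227/8 + 309/4 − 4433/32) = -1053/64, so the K-coordinate is (-1053/64)/(117/4) = -9/16.
[KNM] = ½·((-16)·(-597/32−(-9)) + (227/8)·(-9−(17/2)) + 13·(17/2−(-597/32))) = ½·(309/2 − 7945/16 + 11297/32) = 351/64, so the L-coordinate is 3/16.
[KLN] = ½·((-16)·(-8−(-597/32)) + 8·(-597/32−(17/2)) + (227/8)·(17/2−(-8))) = ½·(-341/2 − 869/4 + 7491/16) = 1287/32, so the M-coordinate is 11/8.
Check: -9/16 + 3/16 + 11/8 = 1.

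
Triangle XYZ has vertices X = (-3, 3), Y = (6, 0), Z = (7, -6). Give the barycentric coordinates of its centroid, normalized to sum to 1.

The centroid is the average of the vertices, so each weight is 1/3.

(1/3, 1/3, 1/3)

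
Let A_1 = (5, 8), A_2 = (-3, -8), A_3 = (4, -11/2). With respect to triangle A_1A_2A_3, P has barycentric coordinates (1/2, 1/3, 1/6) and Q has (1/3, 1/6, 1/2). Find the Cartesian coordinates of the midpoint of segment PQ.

Barycentric coordinates of the midpoint are the average: (5/12, 1/4, 1/3).
Converting: (5/12)·A_1 + (1/4)·A_2 + (1/3)·A_3 = (8/3, -1/2).

(8/3, -1/2)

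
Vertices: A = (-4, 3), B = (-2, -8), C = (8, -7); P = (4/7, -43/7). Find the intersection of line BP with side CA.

(4, -11/3)

Barycentric coordinates of P with respect to ABC: (1/7, 4/7, 2/7).
On side CA the B-coordinate is zero; dropping P's B-weight 4/7 and renormalizing the remaining 2/7 : 1/7 gives weights 2/3, 1/3 on C, A.
Q = (2/3)·(8, -7) + (1/3)·(-4, 3) = (4, -11/3).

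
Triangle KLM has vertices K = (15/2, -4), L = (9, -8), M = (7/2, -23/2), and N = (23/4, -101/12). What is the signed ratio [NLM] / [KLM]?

[KLM] = ½·((15/2)·(-8−(-23/2)) + 9·(-23/2−(-4)) + (7/2)·(-4−(-8))) = ½·(105/4 − 135/2 + 14) = -109/8.
[NLM] = ½·((23/4)·(-8−(-23/2)) + 9·(-23/2−(-101/12)) + (7/2)·(-101/12−(-8))) = ½·(161/8 − 111/4 − 35/24) = -109/24, so the ratio is (-109/24)/(-109/8) = 1/3.

1/3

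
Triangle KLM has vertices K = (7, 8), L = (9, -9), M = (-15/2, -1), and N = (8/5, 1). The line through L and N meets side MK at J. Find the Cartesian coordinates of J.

Barycentric coordinates of N with respect to KLM: (2/5, 1/5, 2/5).
On side MK the L-coordinate is zero; dropping N's L-weight 1/5 and renormalizing the remaining 2/5 : 2/5 gives weights 1/2, 1/2 on M, K.
J = (1/2)·(-15/2, -1) + (1/2)·(7, 8) = (-1/4, 7/2).

(-1/4, 7/2)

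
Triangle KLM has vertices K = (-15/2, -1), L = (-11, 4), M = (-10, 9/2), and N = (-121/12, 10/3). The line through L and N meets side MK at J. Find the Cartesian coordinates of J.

Barycentric coordinates of N with respect to KLM: (1/6, 1/2, 1/3).
On side MK the L-coordinate is zero; dropping N's L-weight 1/2 and renormalizing the remaining 1/3 : 1/6 gives weights 2/3, 1/3 on M, K.
J = (2/3)·(-10, 9/2) + (1/3)·(-15/2, -1) = (-55/6, 8/3).

(-55/6, 8/3)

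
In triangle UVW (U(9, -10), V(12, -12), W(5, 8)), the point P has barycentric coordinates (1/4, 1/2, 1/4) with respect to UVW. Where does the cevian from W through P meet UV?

Line WP meets UV where the W-coordinate vanishes; zeroing P's W-weight and renormalizing leaves U, V-weights 1/4 : 1/2 → (1/3, 2/3).
So Q = (1/3)·U + (2/3)·V = (11, -34/3).

(11, -34/3)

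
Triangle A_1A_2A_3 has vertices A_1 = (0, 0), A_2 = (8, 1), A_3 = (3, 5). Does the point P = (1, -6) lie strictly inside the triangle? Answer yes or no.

Barycentric coordinates of P: (63/37, 23/37, -49/37).
The three coordinates are positive, positive, negative; a point is interior exactly when all three are positive.

no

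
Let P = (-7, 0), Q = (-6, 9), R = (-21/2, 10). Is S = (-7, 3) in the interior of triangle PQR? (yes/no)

Barycentric coordinates of S: (56/83, 21/83, 6/83).
The three coordinates are positive, positive, positive; a point is interior exactly when all three are positive.

yes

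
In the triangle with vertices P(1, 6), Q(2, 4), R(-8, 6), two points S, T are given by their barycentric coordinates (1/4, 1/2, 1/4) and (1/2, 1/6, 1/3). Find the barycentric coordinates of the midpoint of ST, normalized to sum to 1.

Since both coordinate triples sum to 1, the midpoint's barycentrics are the componentwise average.
(1/4+1/2)/2 = 3/8; similarly 1/3 and 7/24.

(3/8, 1/3, 7/24)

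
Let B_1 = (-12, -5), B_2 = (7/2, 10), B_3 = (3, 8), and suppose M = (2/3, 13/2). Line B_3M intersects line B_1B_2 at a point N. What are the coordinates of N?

Barycentric coordinates of M with respect to B_1B_2B_3: (1/6, 1/3, 1/2).
On side B_1B_2 the B_3-coordinate is zero; dropping M's B_3-weight 1/2 and renormalizing the remaining 1/6 : 1/3 gives weights 1/3, 2/3 on B_1, B_2.
N = (1/3)·(-12, -5) + (2/3)·(7/2, 10) = (-5/3, 5).

(-5/3, 5)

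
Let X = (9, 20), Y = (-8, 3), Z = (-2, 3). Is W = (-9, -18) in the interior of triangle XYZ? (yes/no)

Barycentric coordinates of W: (-21/17, -56/51, 10/3).
The three coordinates are negative, negative, positive; a point is interior exactly when all three are positive.

no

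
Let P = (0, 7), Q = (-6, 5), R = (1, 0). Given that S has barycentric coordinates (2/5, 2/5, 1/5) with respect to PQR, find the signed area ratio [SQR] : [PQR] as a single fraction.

The signed ratio [SQR]/[PQR] equals the barycentric coordinate of S at vertex P, which is 2/5.

2/5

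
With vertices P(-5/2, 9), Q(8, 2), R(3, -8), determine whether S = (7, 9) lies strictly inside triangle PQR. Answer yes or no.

no

Barycentric coordinates of S: (9/28, 323/280, -19/40).
The three coordinates are positive, positive, negative; a point is interior exactly when all three are positive.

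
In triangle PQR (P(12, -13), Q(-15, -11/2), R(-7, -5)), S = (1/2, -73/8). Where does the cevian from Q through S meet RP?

(17/3, -31/3)

Barycentric coordinates of S with respect to PQR: (1/2, 1/4, 1/4).
On side RP the Q-coordinate is zero; dropping S's Q-weight 1/4 and renormalizing the remaining 1/4 : 1/2 gives weights 1/3, 2/3 on R, P.
T = (1/3)·(-7, -5) + (2/3)·(12, -13) = (17/3, -31/3).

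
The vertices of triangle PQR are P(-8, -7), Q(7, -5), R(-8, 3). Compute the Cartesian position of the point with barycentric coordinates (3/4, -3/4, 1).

(-77/4, 3/2)

S = (3/4)·P + (-3/4)·Q + 1·R.
x-coordinate: (3/4)·(-8) + (-3/4)·7 + 1·(-8) = -77/4.
y-coordinate: (3/4)·(-7) + (-3/4)·(-5) + 1·3 = 3/2.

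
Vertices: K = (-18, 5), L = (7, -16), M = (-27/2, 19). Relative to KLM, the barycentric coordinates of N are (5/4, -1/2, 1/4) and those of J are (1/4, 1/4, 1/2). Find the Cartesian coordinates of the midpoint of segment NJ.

(-311/16, 103/8)

Barycentric coordinates of the midpoint are the average: (3/4, -1/8, 3/8).
Converting: (3/4)·K + (-1/8)·L + (3/8)·M = (-311/16, 103/8).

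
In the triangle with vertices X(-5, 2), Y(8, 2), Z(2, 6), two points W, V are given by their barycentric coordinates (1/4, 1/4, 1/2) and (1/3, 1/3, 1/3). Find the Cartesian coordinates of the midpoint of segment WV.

Barycentric coordinates of the midpoint are the average: (7/24, 7/24, 5/12).
Converting: (7/24)·X + (7/24)·Y + (5/12)·Z = (41/24, 11/3).

(41/24, 11/3)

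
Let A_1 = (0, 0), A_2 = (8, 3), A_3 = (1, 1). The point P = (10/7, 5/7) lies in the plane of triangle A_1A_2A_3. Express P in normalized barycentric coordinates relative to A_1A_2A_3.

Signed area of the reference triangle: [A_1A_2A_3] = ½·(0·(3−1) + 8·(1−0) + 1·(0−3)) = ½·(0 + 8 − 3) = 5/2.
[PA_2A_3] = ½·((10/7)·(3−1) + 8·(1−(5/7)) + 1·(5/7−3)) = ½·(20/7 + 16/7 − 16/7) = 10/7, so the A_1-coordinate is (10/7)/(5/2) = 4/7.
[A_1PA_3] = ½·(0·(5/7−1) + (10/7)·(1−0) + 1·(0−(5/7))) = ½·(0 + 10/7 − 5/7) = 5/14, so the A_2-coordinate is 1/7.
[A_1A_2P] = ½·(0·(3−(5/7)) + 8·(5/7−0) + (10/7)·(0−3)) = ½·(0 + 40/7 − 30/7) = 5/7, so the A_3-coordinate is 2/7.

(4/7, 1/7, 2/7)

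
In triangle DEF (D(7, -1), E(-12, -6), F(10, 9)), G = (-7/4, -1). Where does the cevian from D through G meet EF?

(-14/3, -1)

Barycentric coordinates of G with respect to DEF: (1/4, 1/2, 1/4).
On side EF the D-coordinate is zero; dropping G's D-weight 1/4 and renormalizing the remaining 1/2 : 1/4 gives weights 2/3, 1/3 on E, F.
H = (2/3)·(-12, -6) + (1/3)·(10, 9) = (-14/3, -1).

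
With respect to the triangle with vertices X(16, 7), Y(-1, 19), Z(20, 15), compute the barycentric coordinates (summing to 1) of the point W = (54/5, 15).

(1/5, 2/5, 2/5)

Signed area of the reference triangle: [XYZ] = ½·(16·(19−15) + (-1)·(15−7) + 20·(7−19)) = ½·(64 − 8 − 240) = -92.
[WYZ] = ½·((54/5)·(19−15) + (-1)·(15−15) + 20·(15−19)) = ½·(216/5 + 0 − 80) = -92/5, so the X-coordinate is (-92/5)/(-92) = 1/5.
[XWZ] = ½·(16·(15−15) + (54/5)·(15−7) + 20·(7−15)) = ½·(0 + 432/5 − 160) = -184/5, so the Y-coordinate is 2/5.
[XYW] = ½·(16·(19−15) + (-1)·(15−7) + (54/5)·(7−19)) = ½·(64 − 8 − 648/5) = -184/5, so the Z-coordinate is 2/5.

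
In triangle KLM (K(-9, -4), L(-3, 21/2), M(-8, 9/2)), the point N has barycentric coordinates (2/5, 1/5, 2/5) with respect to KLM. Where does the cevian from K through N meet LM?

Line KN meets LM where the K-coordinate vanishes; zeroing N's K-weight and renormalizing leaves L, M-weights 1/5 : 2/5 → (1/3, 2/3).
So J = (1/3)·L + (2/3)·M = (-19/3, 13/2).

(-19/3, 13/2)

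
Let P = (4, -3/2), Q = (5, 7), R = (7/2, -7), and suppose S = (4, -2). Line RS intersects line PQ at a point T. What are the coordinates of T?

(13/3, 4/3)

Barycentric coordinates of S with respect to PQR: (2/5, 1/5, 2/5).
On side PQ the R-coordinate is zero; dropping S's R-weight 2/5 and renormalizing the remaining 2/5 : 1/5 gives weights 2/3, 1/3 on P, Q.
T = (2/3)·(4, -3/2) + (1/3)·(5, 7) = (13/3, 4/3).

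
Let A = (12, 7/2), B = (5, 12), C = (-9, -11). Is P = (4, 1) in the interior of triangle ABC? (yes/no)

yes

Barycentric coordinates of P: (131/280, 127/560, 171/560).
The three coordinates are positive, positive, positive; a point is interior exactly when all three are positive.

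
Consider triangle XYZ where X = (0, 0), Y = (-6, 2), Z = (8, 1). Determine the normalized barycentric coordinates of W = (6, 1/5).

Signed area of the reference triangle: [XYZ] = ½·(0·(2−1) + (-6)·(1−0) + 8·(0−2)) = ½·(0 − 6 − 16) = -11.
[WYZ] = ½·(6·(2−1) + (-6)·(1−(1/5)) + 8·(1/5−2)) = ½·(6 − 24/5 − 72/5) = -33/5, so the X-coordinate is (-33/5)/(-11) = 3/5.
[XWZ] = ½·(0·(1/5−1) + 6·(1−0) + 8·(0−(1/5))) = ½·(0 + 6 − 8/5) = 11/5, so the Y-coordinate is -1/5.
[XYW] = ½·(0·(2−(1/5)) + (-6)·(1/5−0) + 6·(0−2)) = ½·(0 − 6/5 − 12) = -33/5, so the Z-coordinate is 3/5.
Check: 3/5 − 1/5 + 3/5 = 1.

(3/5, -1/5, 3/5)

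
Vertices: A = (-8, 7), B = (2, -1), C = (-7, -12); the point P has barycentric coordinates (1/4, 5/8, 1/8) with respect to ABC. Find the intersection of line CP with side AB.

Line CP meets AB where the C-coordinate vanishes; zeroing P's C-weight and renormalizing leaves A, B-weights 1/4 : 5/8 → (2/7, 5/7).
So Q = (2/7)·A + (5/7)·B = (-6/7, 9/7).

(-6/7, 9/7)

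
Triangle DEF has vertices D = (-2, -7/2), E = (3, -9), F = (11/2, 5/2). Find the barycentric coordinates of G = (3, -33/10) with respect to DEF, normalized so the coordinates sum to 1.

Signed area of the reference triangle: [DEF] = ½·((-2)·(-9−(5/2)) + 3·(5/2−(-7/2)) + (11/2)·(-7/2−(-9))) = ½·(23 + 18 + 121/4) = 285/8.
[GEF] = ½·(3·(-9−(5/2)) + 3·(5/2−(-33/10)) + (11/2)·(-33/10−(-9))) = ½·(-69/2 + 87/5 + 627/20) = 57/8, so the D-coordinate is (57/8)/(285/8) = 1/5.
[DGF] = ½·((-2)·(-33/10−(5/2)) + 3·(5/2−(-7/2)) + (11/2)·(-7/2−(-33/10))) = ½·(58/5 + 18 − 11/10) = 57/4, so the E-coordinate is 2/5.
[DEG] = ½·((-2)·(-9−(-33/10)) + 3·(-33/10−(-7/2)) + 3·(-7/2−(-9))) = ½·(57/5 + 3/5 + 33/2) = 57/4, so the F-coordinate is 2/5.
Check: 1/5 + 2/5 + 2/5 = 1.

(1/5, 2/5, 2/5)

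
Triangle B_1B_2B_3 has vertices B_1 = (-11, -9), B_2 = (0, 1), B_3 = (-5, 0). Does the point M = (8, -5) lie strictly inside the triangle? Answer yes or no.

Barycentric coordinates of M: (38/39, 49/13, -146/39).
The three coordinates are positive, positive, negative; a point is interior exactly when all three are positive.

no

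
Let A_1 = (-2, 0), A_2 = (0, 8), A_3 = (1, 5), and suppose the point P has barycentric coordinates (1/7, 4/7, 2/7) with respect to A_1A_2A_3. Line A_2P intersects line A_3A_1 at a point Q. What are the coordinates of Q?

(0, 10/3)

Line A_2P meets A_3A_1 where the A_2-coordinate vanishes; zeroing P's A_2-weight and renormalizing leaves A_3, A_1-weights 2/7 : 1/7 → (2/3, 1/3).
So Q = (2/3)·A_3 + (1/3)·A_1 = (0, 10/3).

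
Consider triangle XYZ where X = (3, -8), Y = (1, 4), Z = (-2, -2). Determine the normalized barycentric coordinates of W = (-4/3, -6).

(1/3, -1/3, 1)

Signed area of the reference triangle: [XYZ] = ½·(3·(4−(-2)) + 1·(-2−(-8)) + (-2)·(-8−4)) = ½·(18 + 6 + 24) = 24.
[WYZ] = ½·((-4/3)·(4−(-2)) + 1·(-2−(-6)) + (-2)·(-6−4)) = ½·(-8 + 4 + 20) = 8, so the X-coordinate is 8/24 = 1/3.
[XWZ] = ½·(3·(-6−(-2)) + (-4/3)·(-2−(-8)) + (-2)·(-8−(-6))) = ½·(-12 − 8 + 4) = -8, so the Y-coordinate is -1/3.
[XYW] = ½·(3·(4−(-6)) + 1·(-6−(-8)) + (-4/3)·(-8−4)) = ½·(30 + 2 + 16) = 24, so the Z-coordinate is 1.
Check: 1/3 − 1/3 + 1 = 1.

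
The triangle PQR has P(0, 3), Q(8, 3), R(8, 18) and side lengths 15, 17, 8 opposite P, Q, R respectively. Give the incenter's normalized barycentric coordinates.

(3/8, 17/40, 1/5)

The incenter has barycentric coordinates proportional to the opposite side lengths: (15 : 17 : 8).
Normalizing by 15+17+8 = 40 gives (3/8, 17/40, 1/5).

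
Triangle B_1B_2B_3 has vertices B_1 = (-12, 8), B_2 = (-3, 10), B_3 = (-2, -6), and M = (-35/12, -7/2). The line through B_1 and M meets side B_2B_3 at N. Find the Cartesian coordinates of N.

Barycentric coordinates of M with respect to B_1B_2B_3: (1/12, 1/12, 5/6).
On side B_2B_3 the B_1-coordinate is zero; dropping M's B_1-weight 1/12 and renormalizing the remaining 1/12 : 5/6 gives weights 1/11, 10/11 on B_2, B_3.
N = (1/11)·(-3, 10) + (10/11)·(-2, -6) = (-23/11, -50/11).

(-23/11, -50/11)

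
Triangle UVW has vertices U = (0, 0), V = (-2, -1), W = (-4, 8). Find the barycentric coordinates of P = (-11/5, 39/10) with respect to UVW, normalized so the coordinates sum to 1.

(2/5, 1/10, 1/2)

Signed area of the reference triangle: [UVW] = ½·(0·(-1−8) + (-2)·(8−0) + (-4)·(0−(-1))) = ½·(0 − 16 − 4) = -10.
[PVW] = ½·((-11/5)·(-1−8) + (-2)·(8−(39/10)) + (-4)·(39/10−(-1))) = ½·(99/5 − 41/5 − 98/5) = -4, so the U-coordinate is (-4)/(-10) = 2/5.
[UPW] = ½·(0·(39/10−8) + (-11/5)·(8−0) + (-4)·(0−(39/10))) = ½·(0 − 88/5 + 78/5) = -1, so the V-coordinate is 1/10.
[UVP] = ½·(0·(-1−(39/10)) + (-2)·(39/10−0) + (-11/5)·(0−(-1))) = ½·(0 − 39/5 − 11/5) = -5, so the W-coordinate is 1/2.
Check: 2/5 + 1/10 + 1/2 = 1.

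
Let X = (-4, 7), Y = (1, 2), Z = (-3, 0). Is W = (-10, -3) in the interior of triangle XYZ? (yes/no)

no

Barycentric coordinates of W: (1/15, -26/15, 8/3).
The three coordinates are positive, negative, positive; a point is interior exactly when all three are positive.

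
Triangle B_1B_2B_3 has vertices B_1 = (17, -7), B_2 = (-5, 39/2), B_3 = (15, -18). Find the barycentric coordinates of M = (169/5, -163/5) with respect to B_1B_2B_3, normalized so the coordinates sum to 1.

Signed area of the reference triangle: [B_1B_2B_3] = ½·(17·(39/2−(-18)) + (-5)·(-18−(-7)) + 15·(-7−(39/2))) = ½·(1275/2 + 55 − 795/2) = 295/2.
[MB_2B_3] = ½·((169/5)·(39/2−(-18)) + (-5)·(-18−(-163/5)) + 15·(-163/5−(39/2))) = ½·(2535/2 − 73 − 1563/2) = 413/2, so the B_1-coordinate is (413/2)/(295/2) = 7/5.
[B_1MB_3] = ½·(17·(-163/5−(-18)) + (169/5)·(-18−(-7)) + 15·(-7−(-163/5))) = ½·(-1241/5 − 1859/5 + 384) = -118, so the B_2-coordinate is -4/5.
[B_1B_2M] = ½·(17·(39/2−(-163/5)) + (-5)·(-163/5−(-7)) + (169/5)·(-7−(39/2))) = ½·(8857/10 + 128 − 8957/10) = 59, so the B_3-coordinate is 2/5.

(7/5, -4/5, 2/5)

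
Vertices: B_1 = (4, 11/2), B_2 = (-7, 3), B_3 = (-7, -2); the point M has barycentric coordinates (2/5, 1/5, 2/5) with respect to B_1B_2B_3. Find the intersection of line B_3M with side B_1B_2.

Line B_3M meets B_1B_2 where the B_3-coordinate vanishes; zeroing M's B_3-weight and renormalizing leaves B_1, B_2-weights 2/5 : 1/5 → (2/3, 1/3).
So N = (2/3)·B_1 + (1/3)·B_2 = (1/3, 14/3).

(1/3, 14/3)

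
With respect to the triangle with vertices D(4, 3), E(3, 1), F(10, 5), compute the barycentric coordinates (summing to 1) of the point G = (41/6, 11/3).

(1/3, 1/6, 1/2)

Signed area of the reference triangle: [DEF] = ½·(4·(1−5) + 3·(5−3) + 10·(3−1)) = ½·(-16 + 6 + 20) = 5.
[GEF] = ½·((41/6)·(1−5) + 3·(5−(11/3)) + 10·(11/3−1)) = ½·(-82/3 + 4 + 80/3) = 5/3, so the D-coordinate is (5/3)/5 = 1/3.
[DGF] = ½·(4·(11/3−5) + (41/6)·(5−3) + 10·(3−(11/3))) = ½·(-16/3 + 41/3 − 20/3) = 5/6, so the E-coordinate is 1/6.
[DEG] = ½·(4·(1−(11/3)) + 3·(11/3−3) + (41/6)·(3−1)) = ½·(-32/3 + 2 + 41/3) = 5/2, so the F-coordinate is 1/2.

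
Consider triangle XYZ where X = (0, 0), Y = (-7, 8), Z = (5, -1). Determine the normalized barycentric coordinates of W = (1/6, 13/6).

Signed area of the reference triangle: [XYZ] = ½·(0·(8−(-1)) + (-7)·(-1−0) + 5·(0−8)) = ½·(0 + 7 − 40) = -33/2.
[WYZ] = ½·((1/6)·(8−(-1)) + (-7)·(-1−(13/6)) + 5·(13/6−8)) = ½·(3/2 + 133/6 − 175/6) = -11/4, so the X-coordinate is (-11/4)/(-33/2) = 1/6.
[XWZ] = ½·(0·(13/6−(-1)) + (1/6)·(-1−0) + 5·(0−(13/6))) = ½·(0 − 1/6 − 65/6) = -11/2, so the Y-coordinate is 1/3.
[XYW] = ½·(0·(8−(13/6)) + (-7)·(13/6−0) + (1/6)·(0−8)) = ½·(0 − 91/6 − 4/3) = -33/4, so the Z-coordinate is 1/2.

(1/6, 1/3, 1/2)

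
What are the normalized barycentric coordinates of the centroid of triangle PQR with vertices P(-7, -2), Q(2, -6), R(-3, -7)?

(1/3, 1/3, 1/3)

The centroid is the average of the vertices, so each weight is 1/3.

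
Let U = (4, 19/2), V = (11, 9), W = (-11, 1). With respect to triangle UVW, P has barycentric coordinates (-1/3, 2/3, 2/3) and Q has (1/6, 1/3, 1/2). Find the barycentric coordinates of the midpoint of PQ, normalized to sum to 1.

Since both coordinate triples sum to 1, the midpoint's barycentrics are the componentwise average.
(-1/3+1/6)/2 = -1/12; similarly 1/2 and 7/12.

(-1/12, 1/2, 7/12)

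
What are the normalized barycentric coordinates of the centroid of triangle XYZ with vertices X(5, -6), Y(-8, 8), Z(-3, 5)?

(1/3, 1/3, 1/3)

The centroid is the average of the vertices, so each weight is 1/3.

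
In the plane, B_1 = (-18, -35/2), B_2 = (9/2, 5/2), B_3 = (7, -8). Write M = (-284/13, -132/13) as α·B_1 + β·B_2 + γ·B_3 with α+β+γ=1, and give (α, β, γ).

(14/13, 10/13, -11/13)

Signed area of the reference triangle: [B_1B_2B_3] = ½·((-18)·(5/2−(-8)) + (9/2)·(-8−(-35/2)) + 7·(-35/2−(5/2))) = ½·(-189 + 171/4 − 140) = -1145/8.
[MB_2B_3] = ½·((-284/13)·(5/2−(-8)) + (9/2)·(-8−(-132/13)) + 7·(-132/13−(5/2))) = ½·(-2982/13 + 126/13 − 2303/26) = -8015/52, so the B_1-coordinate is (-8015/52)/(-1145/8) = 14/13.
[B_1MB_3] = ½·((-18)·(-132/13−(-8)) + (-284/13)·(-8−(-35/2)) + 7·(-35/2−(-132/13))) = ½·(504/13 − 2698/13 − 1337/26) = -5725/52, so the B_2-coordinate is 10/13.
[B_1B_2M] = ½·((-18)·(5/2−(-132/13)) + (9/2)·(-132/13−(-35/2)) + (-284/13)·(-35/2−(5/2))) = ½·(-2961/13 + 1719/52 + 5680/13) = 12595/104, so the B_3-coordinate is -11/13.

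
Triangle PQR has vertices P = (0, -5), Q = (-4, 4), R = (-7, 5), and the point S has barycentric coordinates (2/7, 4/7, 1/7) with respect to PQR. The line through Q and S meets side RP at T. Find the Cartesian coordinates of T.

Line QS meets RP where the Q-coordinate vanishes; zeroing S's Q-weight and renormalizing leaves R, P-weights 1/7 : 2/7 → (1/3, 2/3).
So T = (1/3)·R + (2/3)·P = (-7/3, -5/3).

(-7/3, -5/3)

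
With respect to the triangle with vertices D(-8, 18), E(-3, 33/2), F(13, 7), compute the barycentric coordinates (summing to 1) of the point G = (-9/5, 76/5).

Signed area of the reference triangle: [DEF] = ½·((-8)·(33/2−7) + (-3)·(7−18) + 13·(18−(33/2))) = ½·(-76 + 33 + 39/2) = -47/4.
[GEF] = ½·((-9/5)·(33/2−7) + (-3)·(7−(76/5)) + 13·(76/5−(33/2))) = ½·(-171/10 + 123/5 − 169/10) = -47/10, so the D-coordinate is (-47/10)/(-47/4) = 2/5.
[DGF] = ½·((-8)·(76/5−7) + (-9/5)·(7−18) + 13·(18−(76/5))) = ½·(-328/5 + 99/5 + 182/5) = -47/10, so the E-coordinate is 2/5.
[DEG] = ½·((-8)·(33/2−(76/5)) + (-3)·(76/5−18) + (-9/5)·(18−(33/2))) = ½·(-52/5 + 42/5 − 27/10) = -47/20, so the F-coordinate is 1/5.

(2/5, 2/5, 1/5)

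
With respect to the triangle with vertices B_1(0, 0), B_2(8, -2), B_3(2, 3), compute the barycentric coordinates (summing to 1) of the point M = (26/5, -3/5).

Signed area of the reference triangle: [B_1B_2B_3] = ½·(0·(-2−3) + 8·(3−0) + 2·(0−(-2))) = ½·(0 + 24 + 4) = 14.
[MB_2B_3] = ½·((26/5)·(-2−3) + 8·(3−(-3/5)) + 2·(-3/5−(-2))) = ½·(-26 + 144/5 + 14/5) = 14/5, so the B_1-coordinate is (14/5)/14 = 1/5.
[B_1MB_3] = ½·(0·(-3/5−3) + (26/5)·(3−0) + 2·(0−(-3/5))) = ½·(0 + 78/5 + 6/5) = 42/5, so the B_2-coordinate is 3/5.
[B_1B_2M] = ½·(0·(-2−(-3/5)) + 8·(-3/5−0) + (26/5)·(0−(-2))) = ½·(0 − 24/5 + 52/5) = 14/5, so the B_3-coordinate is 1/5.
Check: 1/5 + 3/5 + 1/5 = 1.

(1/5, 3/5, 1/5)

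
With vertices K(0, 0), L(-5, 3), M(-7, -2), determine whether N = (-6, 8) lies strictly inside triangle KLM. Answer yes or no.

Barycentric coordinates of N: (-15/31, 68/31, -22/31).
The three coordinates are negative, positive, negative; a point is interior exactly when all three are positive.

no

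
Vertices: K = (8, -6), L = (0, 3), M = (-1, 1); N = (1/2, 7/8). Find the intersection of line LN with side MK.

(4/5, -2/5)

Barycentric coordinates of N with respect to KLM: (1/8, 3/8, 1/2).
On side MK the L-coordinate is zero; dropping N's L-weight 3/8 and renormalizing the remaining 1/2 : 1/8 gives weights 4/5, 1/5 on M, K.
J = (4/5)·(-1, 1) + (1/5)·(8, -6) = (4/5, -2/5).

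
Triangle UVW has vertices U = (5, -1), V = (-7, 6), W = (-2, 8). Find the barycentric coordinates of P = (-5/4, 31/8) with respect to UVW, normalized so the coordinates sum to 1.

Signed area of the reference triangle: [UVW] = ½·(5·(6−8) + (-7)·(8−(-1)) + (-2)·(-1−6)) = ½·(-10 − 63 + 14) = -59/2.
[PVW] = ½·((-5/4)·(6−8) + (-7)·(8−(31/8)) + (-2)·(31/8−6)) = ½·(5/2 − 231/8 + 17/4) = -177/16, so the U-coordinate is (-177/16)/(-59/2) = 3/8.
[UPW] = ½·(5·(31/8−8) + (-5/4)·(8−(-1)) + (-2)·(-1−(31/8))) = ½·(-165/8 − 45/4 + 39/4) = -177/16, so the V-coordinate is 3/8.
[UVP] = ½·(5·(6−(31/8)) + (-7)·(31/8−(-1)) + (-5/4)·(-1−6)) = ½·(85/8 − 273/8 + 35/4) = -59/8, so the W-coordinate is 1/4.
Check: 3/8 + 3/8 + 1/4 = 1.

(3/8, 3/8, 1/4)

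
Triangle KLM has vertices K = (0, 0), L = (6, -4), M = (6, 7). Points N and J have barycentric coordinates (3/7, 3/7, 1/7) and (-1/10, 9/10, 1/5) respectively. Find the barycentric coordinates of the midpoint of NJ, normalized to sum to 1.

Since both coordinate triples sum to 1, the midpoint's barycentrics are the componentwise average.
(3/7+-1/10)/2 = 23/140; similarly 93/140 and 6/35.

(23/140, 93/140, 6/35)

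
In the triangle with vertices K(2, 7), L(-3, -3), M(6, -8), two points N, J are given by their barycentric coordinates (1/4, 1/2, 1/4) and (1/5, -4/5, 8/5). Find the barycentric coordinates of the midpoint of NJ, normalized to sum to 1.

Since both coordinate triples sum to 1, the midpoint's barycentrics are the componentwise average.
(1/4+1/5)/2 = 9/40; similarly -3/20 and 37/40.

(9/40, -3/20, 37/40)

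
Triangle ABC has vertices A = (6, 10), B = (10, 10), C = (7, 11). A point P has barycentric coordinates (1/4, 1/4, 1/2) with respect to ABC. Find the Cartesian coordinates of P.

(15/2, 21/2)

P = (1/4)·A + (1/4)·B + (1/2)·C.
x-coordinate: (1/4)·6 + (1/4)·10 + (1/2)·7 = 15/2.
y-coordinate: (1/4)·10 + (1/4)·10 + (1/2)·11 = 21/2.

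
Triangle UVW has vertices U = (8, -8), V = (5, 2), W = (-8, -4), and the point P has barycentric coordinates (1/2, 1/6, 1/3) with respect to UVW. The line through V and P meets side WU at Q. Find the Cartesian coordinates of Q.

(8/5, -32/5)

Line VP meets WU where the V-coordinate vanishes; zeroing P's V-weight and renormalizing leaves W, U-weights 1/3 : 1/2 → (2/5, 3/5).
So Q = (2/5)·W + (3/5)·U = (8/5, -32/5).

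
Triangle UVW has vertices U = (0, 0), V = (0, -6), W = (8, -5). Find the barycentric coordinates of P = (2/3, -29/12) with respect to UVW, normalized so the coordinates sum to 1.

Signed area of the reference triangle: [UVW] = ½·(0·(-6−(-5)) + 0·(-5−0) + 8·(0−(-6))) = ½·(0 + 0 + 48) = 24.
[PVW] = ½·((2/3)·(-6−(-5)) + 0·(-5−(-29/12)) + 8·(-29/12−(-6))) = ½·(-2/3 + 0 + 86/3) = 14, so the U-coordinate is 14/24 = 7/12.
[UPW] = ½·(0·(-29/12−(-5)) + (2/3)·(-5−0) + 8·(0−(-29/12))) = ½·(0 − 10/3 + 58/3) = 8, so the V-coordinate is 1/3.
[UVP] = ½·(0·(-6−(-29/12)) + 0·(-29/12−0) + (2/3)·(0−(-6))) = ½·(0 + 0 + 4) = 2, so the W-coordinate is 1/12.

(7/12, 1/3, 1/12)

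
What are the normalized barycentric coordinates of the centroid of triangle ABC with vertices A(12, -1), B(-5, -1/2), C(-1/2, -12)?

The centroid is the average of the vertices, so each weight is 1/3.

(1/3, 1/3, 1/3)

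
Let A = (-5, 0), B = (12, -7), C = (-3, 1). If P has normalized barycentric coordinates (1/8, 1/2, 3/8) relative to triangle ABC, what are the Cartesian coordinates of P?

(17/4, -25/8)

P = (1/8)·A + (1/2)·B + (3/8)·C.
x-coordinate: (1/8)·(-5) + (1/2)·12 + (3/8)·(-3) = 17/4.
y-coordinate: (1/8)·0 + (1/2)·(-7) + (3/8)·1 = -25/8.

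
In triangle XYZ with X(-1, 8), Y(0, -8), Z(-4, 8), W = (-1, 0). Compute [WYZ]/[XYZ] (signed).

1/3

[XYZ] = ½·((-1)·(-8−8) + 0·(8−8) + (-4)·(8−(-8))) = ½·(16 + 0 − 64) = -24.
[WYZ] = ½·((-1)·(-8−8) + 0·(8−0) + (-4)·(0−(-8))) = ½·(16 + 0 − 32) = -8, so the ratio is (-8)/(-24) = 1/3.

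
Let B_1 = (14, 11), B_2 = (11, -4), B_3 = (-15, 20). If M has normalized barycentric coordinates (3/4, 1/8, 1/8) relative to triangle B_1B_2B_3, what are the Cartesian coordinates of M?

M = (3/4)·B_1 + (1/8)·B_2 + (1/8)·B_3.
x-coordinate: (3/4)·14 + (1/8)·11 + (1/8)·(-15) = 10.
y-coordinate: (3/4)·11 + (1/8)·(-4) + (1/8)·20 = 41/4.

(10, 41/4)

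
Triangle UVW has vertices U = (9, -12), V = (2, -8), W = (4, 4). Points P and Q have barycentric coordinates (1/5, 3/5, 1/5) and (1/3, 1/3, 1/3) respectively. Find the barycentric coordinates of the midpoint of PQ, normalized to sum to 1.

Since both coordinate triples sum to 1, the midpoint's barycentrics are the componentwise average.
(1/5+1/3)/2 = 4/15; similarly 7/15 and 4/15.

(4/15, 7/15, 4/15)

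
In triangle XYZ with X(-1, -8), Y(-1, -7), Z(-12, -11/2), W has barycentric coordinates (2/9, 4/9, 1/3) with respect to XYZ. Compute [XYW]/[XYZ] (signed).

1/3

The signed ratio [XYW]/[XYZ] equals the barycentric coordinate of W at vertex Z, which is 1/3.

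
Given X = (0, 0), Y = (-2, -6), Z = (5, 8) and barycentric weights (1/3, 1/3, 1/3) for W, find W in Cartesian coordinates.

(1, 2/3)

W = (1/3)·X + (1/3)·Y + (1/3)·Z.
x-coordinate: (1/3)·0 + (1/3)·(-2) + (1/3)·5 = 1.
y-coordinate: (1/3)·0 + (1/3)·(-6) + (1/3)·8 = 2/3.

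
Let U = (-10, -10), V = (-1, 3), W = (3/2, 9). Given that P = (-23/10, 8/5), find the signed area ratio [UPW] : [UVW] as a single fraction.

[UVW] = ½·((-10)·(3−9) + (-1)·(9−(-10)) + (3/2)·(-10−3)) = ½·(60 − 19 − 39/2) = 43/4.
[UPW] = ½·((-10)·(8/5−9) + (-23/10)·(9−(-10)) + (3/2)·(-10−(8/5))) = ½·(74 − 437/10 − 87/5) = 129/20, so the ratio is (129/20)/(43/4) = 3/5.

3/5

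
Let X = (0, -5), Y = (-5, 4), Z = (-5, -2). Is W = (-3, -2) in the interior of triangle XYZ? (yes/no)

yes

Barycentric coordinates of W: (2/5, 1/5, 2/5).
The three coordinates are positive, positive, positive; a point is interior exactly when all three are positive.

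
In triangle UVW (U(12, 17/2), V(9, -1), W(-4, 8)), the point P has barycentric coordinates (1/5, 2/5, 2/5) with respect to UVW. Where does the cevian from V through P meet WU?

(4/3, 49/6)

Line VP meets WU where the V-coordinate vanishes; zeroing P's V-weight and renormalizing leaves W, U-weights 2/5 : 1/5 → (2/3, 1/3).
So Q = (2/3)·W + (1/3)·U = (4/3, 49/6).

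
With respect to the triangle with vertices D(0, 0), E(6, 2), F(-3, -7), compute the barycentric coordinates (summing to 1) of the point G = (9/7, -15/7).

Signed area of the reference triangle: [DEF] = ½·(0·(2−(-7)) + 6·(-7−0) + (-3)·(0−2)) = ½·(0 − 42 + 6) = -18.
[GEF] = ½·((9/7)·(2−(-7)) + 6·(-7−(-15/7)) + (-3)·(-15/7−2)) = ½·(81/7 − 204/7 + 87/7) = -18/7, so the D-coordinate is (-18/7)/(-18) = 1/7.
[DGF] = ½·(0·(-15/7−(-7)) + (9/7)·(-7−0) + (-3)·(0−(-15/7))) = ½·(0 − 9 − 45/7) = -54/7, so the E-coordinate is 3/7.
[DEG] = ½·(0·(2−(-15/7)) + 6·(-15/7−0) + (9/7)·(0−2)) = ½·(0 − 90/7 − 18/7) = -54/7, so the F-coordinate is 3/7.
Check: 1/7 + 3/7 + 3/7 = 1.

(1/7, 3/7, 3/7)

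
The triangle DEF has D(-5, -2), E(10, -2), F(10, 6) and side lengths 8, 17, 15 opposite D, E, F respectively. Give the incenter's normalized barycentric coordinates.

(1/5, 17/40, 3/8)

The incenter has barycentric coordinates proportional to the opposite side lengths: (8 : 17 : 15).
Normalizing by 8+17+15 = 40 gives (1/5, 17/40, 3/8).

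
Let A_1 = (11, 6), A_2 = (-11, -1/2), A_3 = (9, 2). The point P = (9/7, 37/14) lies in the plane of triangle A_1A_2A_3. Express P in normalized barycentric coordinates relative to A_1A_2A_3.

(3/7, 3/7, 1/7)

Signed area of the reference triangle: [A_1A_2A_3] = ½·(11·(-1/2−2) + (-11)·(2−6) + 9·(6−(-1/2))) = ½·(-55/2 + 44 + 117/2) = 75/2.
[PA_2A_3] = ½·((9/7)·(-1/2−2) + (-11)·(2−(37/14)) + 9·(37/14−(-1/2))) = ½·(-45/14 + 99/14 + 198/7) = 225/14, so the A_1-coordinate is (225/14)/(75/2) = 3/7.
[A_1PA_3] = ½·(11·(37/14−2) + (9/7)·(2−6) + 9·(6−(37/14))) = ½·(99/14 − 36/7 + 423/14) = 225/14, so the A_2-coordinate is 3/7.
[A_1A_2P] = ½·(11·(-1/2−(37/14)) + (-11)·(37/14−6) + (9/7)·(6−(-1/2))) = ½·(-242/7 + 517/14 + 117/14) = 75/14, so the A_3-coordinate is 1/7.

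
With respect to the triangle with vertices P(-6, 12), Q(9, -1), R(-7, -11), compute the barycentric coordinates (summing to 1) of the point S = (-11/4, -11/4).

(1/4, 1/4, 1/2)

Signed area of the reference triangle: [PQR] = ½·((-6)·(-1−(-11)) + 9·(-11−12) + (-7)·(12−(-1))) = ½·(-60 − 207 − 91) = -179.
[SQR] = ½·((-11/4)·(-1−(-11)) + 9·(-11−(-11/4)) + (-7)·(-11/4−(-1))) = ½·(-55/2 − 297/4 + 49/4) = -179/4, so the P-coordinate is (-179/4)/(-179) = 1/4.
[PSR] = ½·((-6)·(-11/4−(-11)) + (-11/4)·(-11−12) + (-7)·(12−(-11/4))) = ½·(-99/2 + 253/4 − 413/4) = -179/4, so the Q-coordinate is 1/4.
[PQS] = ½·((-6)·(-1−(-11/4)) + 9·(-11/4−12) + (-11/4)·(12−(-1))) = ½·(-21/2 − 531/4 − 143/4) = -179/2, so the R-coordinate is 1/2.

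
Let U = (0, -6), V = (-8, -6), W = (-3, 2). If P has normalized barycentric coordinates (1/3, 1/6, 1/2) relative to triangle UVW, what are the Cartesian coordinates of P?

P = (1/3)·U + (1/6)·V + (1/2)·W.
x-coordinate: (1/3)·0 + (1/6)·(-8) + (1/2)·(-3) = -17/6.
y-coordinate: (1/3)·(-6) + (1/6)·(-6) + (1/2)·2 = -2.

(-17/6, -2)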